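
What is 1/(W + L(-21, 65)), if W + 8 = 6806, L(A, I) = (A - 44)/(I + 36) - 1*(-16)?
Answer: 101/688149 ≈ 0.00014677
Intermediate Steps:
L(A, I) = 16 + (-44 + A)/(36 + I) (L(A, I) = (-44 + A)/(36 + I) + 16 = 16 + (-44 + A)/(36 + I))
W = 6798 (W = -8 + 6806 = 6798)
1/(W + L(-21, 65)) = 1/(6798 + (532 - 21 + 16*65)/(36 + 65)) = 1/(6798 + (532 - 21 + 1040)/101) = 1/(6798 + (1/101)*1551) = 1/(6798 + 1551/101) = 1/(688149/101) = 101/688149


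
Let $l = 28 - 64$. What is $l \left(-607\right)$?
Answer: $21852$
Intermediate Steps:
$l = -36$
$l \left(-607\right) = \left(-36\right) \left(-607\right) = 21852$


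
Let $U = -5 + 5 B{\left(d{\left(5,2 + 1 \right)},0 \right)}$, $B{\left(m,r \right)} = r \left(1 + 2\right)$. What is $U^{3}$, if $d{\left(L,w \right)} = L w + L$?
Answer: $-125$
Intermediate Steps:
$d{\left(L,w \right)} = L + L w$
$B{\left(m,r \right)} = 3 r$ ($B{\left(m,r \right)} = r 3 = 3 r$)
$U = -5$ ($U = -5 + 5 \cdot 3 \cdot 0 = -5 + 5 \cdot 0 = -5 + 0 = -5$)
$U^{3} = \left(-5\right)^{3} = -125$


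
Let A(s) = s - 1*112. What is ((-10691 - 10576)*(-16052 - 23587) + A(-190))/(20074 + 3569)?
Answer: 843002311/23643 ≈ 35656.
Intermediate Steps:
A(s) = -112 + s (A(s) = s - 112 = -112 + s)
((-10691 - 10576)*(-16052 - 23587) + A(-190))/(20074 + 3569) = ((-10691 - 10576)*(-16052 - 23587) + (-112 - 190))/(20074 + 3569) = (-21267*(-39639) - 302)/23643 = (843002613 - 302)*(1/23643) = 843002311*(1/23643) = 843002311/23643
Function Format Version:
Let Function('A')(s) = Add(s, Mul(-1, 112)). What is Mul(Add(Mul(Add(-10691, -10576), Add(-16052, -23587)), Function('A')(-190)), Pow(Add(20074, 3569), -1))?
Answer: Rational(843002311, 23643) ≈ 35656.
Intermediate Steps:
Function('A')(s) = Add(-112, s) (Function('A')(s) = Add(s, -112) = Add(-112, s))
Mul(Add(Mul(Add(-10691, -10576), Add(-16052, -23587)), Function('A')(-190)), Pow(Add(20074, 3569), -1)) = Mul(Add(Mul(Add(-10691, -10576), Add(-16052, -23587)), Add(-112, -190)), Pow(Add(20074, 3569), -1)) = Mul(Add(Mul(-21267, -39639), -302), Pow(23643, -1)) = Mul(Add(843002613, -302), Rational(1, 23643)) = Mul(843002311, Rational(1, 23643)) = Rational(843002311, 23643)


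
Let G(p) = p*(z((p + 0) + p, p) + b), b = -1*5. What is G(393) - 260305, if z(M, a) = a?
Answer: -107821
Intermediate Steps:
b = -5
G(p) = p*(-5 + p) (G(p) = p*(p - 5) = p*(-5 + p))
G(393) - 260305 = 393*(-5 + 393) - 260305 = 393*388 - 260305 = 152484 - 260305 = -107821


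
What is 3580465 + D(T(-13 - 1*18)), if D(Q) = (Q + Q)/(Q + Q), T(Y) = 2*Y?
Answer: 3580466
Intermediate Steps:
D(Q) = 1 (D(Q) = (2*Q)/((2*Q)) = (2*Q)*(1/(2*Q)) = 1)
3580465 + D(T(-13 - 1*18)) = 3580465 + 1 = 3580466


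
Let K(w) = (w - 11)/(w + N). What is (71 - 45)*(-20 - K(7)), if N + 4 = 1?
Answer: -494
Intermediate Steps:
N = -3 (N = -4 + 1 = -3)
K(w) = (-11 + w)/(-3 + w) (K(w) = (w - 11)/(w - 3) = (-11 + w)/(-3 + w))
(71 - 45)*(-20 - K(7)) = (71 - 45)*(-20 - (-11 + 7)/(-3 + 7)) = 26*(-20 - (-4)/4) = 26*(-20 - 1*(-1)) = 26*(-20 + 1) = 26*(-19) = -494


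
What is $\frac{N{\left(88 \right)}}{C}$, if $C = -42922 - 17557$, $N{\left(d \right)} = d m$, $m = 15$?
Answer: $- \frac{1320}{60479} \approx -0.021826$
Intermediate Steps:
$N{\left(d \right)} = 15 d$ ($N{\left(d \right)} = d 15 = 15 d$)
$C = -60479$
$\frac{N{\left(88 \right)}}{C} = \frac{15 \cdot 88}{-60479} = 1320 \left(- \frac{1}{60479}\right) = - \frac{1320}{60479}$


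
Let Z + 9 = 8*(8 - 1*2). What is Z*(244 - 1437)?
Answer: -46527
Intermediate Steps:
Z = 39 (Z = -9 + 8*(8 - 1*2) = -9 + 8*(8 - 2) = -9 + 8*6 = -9 + 48 = 39)
Z*(244 - 1437) = 39*(244 - 1437) = 39*(-1193) = -46527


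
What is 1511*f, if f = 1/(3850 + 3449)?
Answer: 1511/7299 ≈ 0.20701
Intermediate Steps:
f = 1/7299 ≈ 0.00013701
1511*f = 1511*(1/7299) = 1511/7299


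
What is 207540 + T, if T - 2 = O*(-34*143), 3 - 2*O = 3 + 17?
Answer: 248869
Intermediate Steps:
O = -17/2 (O = 3/2 - (3 + 17)/2 = 3/2 - ½*20 = 3/2 - 10 = -17/2 ≈ -8.5000)
T = 41329 (T = 2 - (-289)*143 = 2 - 17/2*(-4862) = 2 + 41327 = 41329)
207540 + T = 207540 + 41329 = 248869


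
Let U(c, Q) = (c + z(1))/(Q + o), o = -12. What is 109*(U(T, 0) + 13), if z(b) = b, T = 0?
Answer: 16895/12 ≈ 1407.9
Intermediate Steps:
U(c, Q) = (1 + c)/(-12 + Q) (U(c, Q) = (c + 1)/(Q - 12) = (1 + c)/(-12 + Q))
109*(U(T, 0) + 13) = 109*((1 + 0)/(-12 + 0) + 13) = 109*(1/(-12) + 13) = 109*(-1/12*1 + 13) = 109*(-1/12 + 13) = 109*(155/12) = 16895/12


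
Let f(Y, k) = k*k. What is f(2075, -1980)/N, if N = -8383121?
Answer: -3920400/8383121 ≈ -0.46765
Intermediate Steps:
f(Y, k) = k**2
f(2075, -1980)/N = (-1980)**2/(-8383121) = 3920400*(-1/8383121) = -3920400/8383121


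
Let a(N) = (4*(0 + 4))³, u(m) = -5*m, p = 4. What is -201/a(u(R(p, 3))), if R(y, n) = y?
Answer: -201/4096 ≈ -0.049072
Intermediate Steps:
a(N) = 4096 (a(N) = (4*4)³ = 16³ = 4096)
-201/a(u(R(p, 3))) = -201/4096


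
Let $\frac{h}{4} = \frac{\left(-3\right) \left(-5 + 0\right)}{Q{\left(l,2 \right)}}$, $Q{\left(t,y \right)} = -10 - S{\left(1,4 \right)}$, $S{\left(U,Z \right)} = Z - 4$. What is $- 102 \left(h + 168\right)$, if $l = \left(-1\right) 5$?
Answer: $-16524$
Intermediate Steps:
$l = -5$
$S{\left(U,Z \right)} = -4 + Z$
$Q{\left(t,y \right)} = -10$ ($Q{\left(t,y \right)} = -10 - \left(-4 + 4\right) = -10 - 0 = -10 + 0 = -10$)
$h = -6$ ($h = 4 \frac{\left(-3\right) \left(-5 + 0\right)}{-10} = 4 \left(-3\right) \left(-5\right) \left(- \frac{1}{10}\right) = 4 \cdot 15 \left(- \frac{1}{10}\right) = 4 \left(- \frac{3}{2}\right) = -6$)
$- 102 \left(h + 168\right) = - 102 \left(-6 + 168\right) = \left(-102\right) 162 = -16524$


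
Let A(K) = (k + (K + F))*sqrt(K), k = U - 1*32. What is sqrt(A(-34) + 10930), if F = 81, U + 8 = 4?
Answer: sqrt(10930 + 11*I*sqrt(34)) ≈ 104.55 + 0.3068*I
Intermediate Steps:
U = -4 (U = -8 + 4 = -4)
k = -36 (k = -4 - 1*32 = -4 - 32 = -36)
A(K) = sqrt(K)*(45 + K) (A(K) = (-36 + (K + 81))*sqrt(K) = (-36 + (81 + K))*sqrt(K) = (45 + K)*sqrt(K) = sqrt(K)*(45 + K))
sqrt(A(-34) + 10930) = sqrt(sqrt(-34)*(45 - 34) + 10930) = sqrt((I*sqrt(34))*11 + 10930) = sqrt(11*I*sqrt(34) + 10930) = sqrt(10930 + 11*I*sqrt(34))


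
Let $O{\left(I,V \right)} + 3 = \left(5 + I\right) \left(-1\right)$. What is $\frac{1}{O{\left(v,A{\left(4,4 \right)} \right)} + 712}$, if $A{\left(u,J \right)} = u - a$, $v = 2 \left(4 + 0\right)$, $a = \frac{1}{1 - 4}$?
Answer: $\frac{1}{696} \approx 0.0014368$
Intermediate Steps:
$a = - \frac{1}{3}$ ($a = \frac{1}{-3} = - \frac{1}{3} \approx -0.33333$)
$v = 8$ ($v = 2 \cdot 4 = 8$)
$A{\left(u,J \right)} = \frac{1}{3} + u$ ($A{\left(u,J \right)} = u - - \frac{1}{3} = u + \frac{1}{3} = \frac{1}{3} + u$)
$O{\left(I,V \right)} = -8 - I$ ($O{\left(I,V \right)} = -3 + \left(5 + I\right) \left(-1\right) = -3 - \left(5 + I\right) = -8 - I$)
$\frac{1}{O{\left(v,A{\left(4,4 \right)} \right)} + 712} = \frac{1}{\left(-8 - 8\right) + 712} = \frac{1}{-16 + 712} = \frac{1}{696}$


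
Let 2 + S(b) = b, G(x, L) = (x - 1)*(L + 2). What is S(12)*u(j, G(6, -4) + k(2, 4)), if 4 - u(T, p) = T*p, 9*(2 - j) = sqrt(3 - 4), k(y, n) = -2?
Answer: 280 - 40*I/3 ≈ 280.0 - 13.333*I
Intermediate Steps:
G(x, L) = (-1 + x)*(2 + L)
S(b) = -2 + b
j = 2 - I/9 (j = 2 - sqrt(3 - 4)/9 = 2 - I/9 ≈ 2.0 - 0.11111*I)
u(T, p) = 4 - T*p
S(12)*u(j, G(6, -4) + k(2, 4)) = (-2 + 12)*(4 - (2 - I/9)*((-2 - 1*(-4) + 2*6 - 4*6) - 2)) = 10*(4 - (2 - I/9)*((-2 + 4 + 12 - 24) - 2)) = 10*(4 - (2 - I/9)*(-10 - 2)) = 10*(4 - 1*(2 - I/9)*(-12)) = 10*(4 + (24 - 4*I/3)) = 10*(28 - 4*I/3) = 280 - 40*I/3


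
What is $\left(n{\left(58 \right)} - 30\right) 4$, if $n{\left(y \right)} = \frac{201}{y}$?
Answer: $- \frac{3078}{29} \approx -106.14$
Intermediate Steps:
$\left(n{\left(58 \right)} - 30\right) 4 = \left(\frac{201}{58} - 30\right) 4 = \left(- \frac{1539}{58}\right) 4 = - \frac{3078}{29}$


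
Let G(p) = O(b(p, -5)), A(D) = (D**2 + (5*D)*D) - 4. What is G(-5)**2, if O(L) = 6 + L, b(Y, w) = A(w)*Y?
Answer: 524176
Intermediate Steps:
A(D) = -4 + 6*D**2 (A(D) = (D**2 + 5*D**2) - 4 = 6*D**2 - 4 = -4 + 6*D**2)
b(Y, w) = Y*(-4 + 6*w**2) (b(Y, w) = (-4 + 6*w**2)*Y = Y*(-4 + 6*w**2))
G(p) = 6 + 146*p (G(p) = 6 + 2*p*(-2 + 3*(-5)**2) = 6 + 2*p*(-2 + 3*25) = 6 + 2*p*(-2 + 75) = 6 + 2*p*73 = 6 + 146*p)
G(-5)**2 = (6 + 146*(-5))**2 = (6 - 730)**2 = (-724)**2 = 524176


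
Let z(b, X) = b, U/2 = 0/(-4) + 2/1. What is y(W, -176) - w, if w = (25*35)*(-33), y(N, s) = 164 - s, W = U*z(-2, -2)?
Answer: 29215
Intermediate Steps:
U = 4 (U = 2*(0/(-4) + 2/1) = 2*(0*(-1/4) + 2*1) = 2*(0 + 2) = 2*2 = 4)
W = -8 (W = 4*(-2) = -8)
w = -28875 (w = 875*(-33) = -28875)
y(W, -176) - w = (164 - 1*(-176)) - 1*(-28875) = (164 + 176) + 28875 = 340 + 28875 = 29215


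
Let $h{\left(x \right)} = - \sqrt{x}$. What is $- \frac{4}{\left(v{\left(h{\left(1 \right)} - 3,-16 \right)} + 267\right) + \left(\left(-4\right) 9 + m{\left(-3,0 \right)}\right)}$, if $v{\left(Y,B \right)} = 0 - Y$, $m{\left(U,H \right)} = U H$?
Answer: $- \frac{4}{235} \approx -0.017021$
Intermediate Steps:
$m{\left(U,H \right)} = H U$
$v{\left(Y,B \right)} = - Y$
$- \frac{4}{\left(v{\left(h{\left(1 \right)} - 3,-16 \right)} + 267\right) + \left(\left(-4\right) 9 + m{\left(-3,0 \right)}\right)} = - \frac{4}{\left(- (- \sqrt{1} - 3) + 267\right) + \left(\left(-4\right) 9 + 0 \left(-3\right)\right)} = - \frac{4}{\left(- (\left(-1\right) 1 - 3) + 267\right) + \left(-36 + 0\right)} = - \frac{4}{\left(- (-1 - 3) + 267\right) - 36} = - \frac{4}{\left(\left(-1\right) \left(-4\right) + 267\right) - 36} = - \frac{4}{\left(4 + 267\right) - 36} = - \frac{4}{271 - 36} = - \frac{4}{235}$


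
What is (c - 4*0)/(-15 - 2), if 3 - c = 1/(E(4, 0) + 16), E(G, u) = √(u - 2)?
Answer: (-3*√2 + 47*I)/(17*(√2 - 16*I)) ≈ -0.17282 - 0.00032244*I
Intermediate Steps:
E(G, u) = √(-2 + u)
c = 3 - 1/(16 + I*√2) (c = 3 - 1/(√(-2 + 0) + 16) = 3 - 1/(√(-2) + 16) = 3 - 1/(I*√2 + 16) = 3 - 1/(16 + I*√2) ≈ 2.938 + 0.0054814*I)
(c - 4*0)/(-15 - 2) = ((379/129 + I*√2/258) - 4*0)/(-15 - 2) = ((379/129 + I*√2/258) + 0)/(-17) = (379/129 + I*√2/258)*(-1/17) = -379/2193 - I*√2/4386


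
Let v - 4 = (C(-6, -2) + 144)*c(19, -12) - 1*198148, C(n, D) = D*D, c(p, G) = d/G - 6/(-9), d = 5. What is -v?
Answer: 198107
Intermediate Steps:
c(p, G) = 2/3 + 5/G (c(p, G) = 5/G - 6/(-9) = 5/G - 6*(-1/9) = 5/G + 2/3 = 2/3 + 5/G)
C(n, D) = D**2
v = -198107 (v = 4 + (((-2)**2 + 144)*(2/3 + 5/(-12)) - 1*198148) = 4 + ((4 + 144)*(2/3 + 5*(-1/12)) - 198148) = 4 + (148*(2/3 - 5/12) - 198148) = 4 + (148*(1/4) - 198148) = 4 + (37 - 198148) = 4 - 198111 = -198107)
-v = -1*(-198107) = 198107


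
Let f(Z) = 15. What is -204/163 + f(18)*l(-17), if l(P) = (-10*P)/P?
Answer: -24654/163 ≈ -151.25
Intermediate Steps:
l(P) = -10
-204/163 + f(18)*l(-17) = -204/163 + 15*(-10) = -204*1/163 - 150 = -204/163 - 150 = -24654/163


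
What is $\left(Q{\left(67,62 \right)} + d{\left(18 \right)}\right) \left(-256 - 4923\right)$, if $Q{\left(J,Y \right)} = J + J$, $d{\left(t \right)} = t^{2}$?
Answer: $-2371982$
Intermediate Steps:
$Q{\left(J,Y \right)} = 2 J$
$\left(Q{\left(67,62 \right)} + d{\left(18 \right)}\right) \left(-256 - 4923\right) = \left(2 \cdot 67 + 18^{2}\right) \left(-256 - 4923\right) = \left(134 + 324\right) \left(-5179\right) = 458 \left(-5179\right) = -2371982$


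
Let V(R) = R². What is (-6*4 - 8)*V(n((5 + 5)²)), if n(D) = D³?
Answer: -32000000000000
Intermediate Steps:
(-6*4 - 8)*V(n((5 + 5)²)) = (-6*4 - 8)*(((5 + 5)²)³)² = (-24 - 8)*((10²)³)² = -32*(100³)² = -32*1000000² = -32*1000000000000 = -32000000000000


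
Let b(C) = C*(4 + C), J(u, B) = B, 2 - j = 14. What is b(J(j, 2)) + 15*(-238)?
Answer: -3558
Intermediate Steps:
j = -12 (j = 2 - 1*14 = 2 - 14 = -12)
b(J(j, 2)) + 15*(-238) = 2*(4 + 2) + 15*(-238) = 2*6 - 3570 = 12 - 3570 = -3558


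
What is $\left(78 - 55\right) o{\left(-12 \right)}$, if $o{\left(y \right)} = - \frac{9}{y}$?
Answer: $\frac{69}{4} \approx 17.25$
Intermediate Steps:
$\left(78 - 55\right) o{\left(-12 \right)} = \left(78 - 55\right) \left(- \frac{9}{-12}\right) = 23 \left(\left(-9\right) \left(- \frac{1}{12}\right)\right) = 23 \cdot \frac{3}{4} = \frac{69}{4}$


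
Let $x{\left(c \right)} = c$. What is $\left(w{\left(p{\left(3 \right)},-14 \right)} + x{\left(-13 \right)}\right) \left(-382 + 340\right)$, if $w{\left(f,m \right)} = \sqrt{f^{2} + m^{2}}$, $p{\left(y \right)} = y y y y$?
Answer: $546 - 42 \sqrt{6757} \approx -2906.4$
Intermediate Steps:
$p{\left(y \right)} = y^{4}$ ($p{\left(y \right)} = y^{2} y y = y^{3} y = y^{4}$)
$\left(w{\left(p{\left(3 \right)},-14 \right)} + x{\left(-13 \right)}\right) \left(-382 + 340\right) = \left(\sqrt{\left(3^{4}\right)^{2} + \left(-14\right)^{2}} - 13\right) \left(-382 + 340\right) = \left(\sqrt{81^{2} + 196} - 13\right) \left(-42\right) = \left(\sqrt{6561 + 196} - 13\right) \left(-42\right) = \left(\sqrt{6757} - 13\right) \left(-42\right) = \left(-13 + \sqrt{6757}\right) \left(-42\right) = 546 - 42 \sqrt{6757}$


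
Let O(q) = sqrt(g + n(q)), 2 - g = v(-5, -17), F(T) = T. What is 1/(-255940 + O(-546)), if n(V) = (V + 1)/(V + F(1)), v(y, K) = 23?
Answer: -12797/3275264181 - I*sqrt(5)/32752641810 ≈ -3.9072e-6 - 6.8271e-11*I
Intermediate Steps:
g = -21 (g = 2 - 1*23 = 2 - 23 = -21)
n(V) = 1 (n(V) = (V + 1)/(V + 1) = (1 + V)/(1 + V) = 1)
O(q) = 2*I*sqrt(5) (O(q) = sqrt(-21 + 1) = sqrt(-20) = 2*I*sqrt(5))
1/(-255940 + O(-546)) = 1/(-255940 + 2*I*sqrt(5))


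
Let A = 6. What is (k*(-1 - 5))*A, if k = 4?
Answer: -144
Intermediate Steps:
(k*(-1 - 5))*A = (4*(-1 - 5))*6 = (4*(-6))*6 = -24*6 = -144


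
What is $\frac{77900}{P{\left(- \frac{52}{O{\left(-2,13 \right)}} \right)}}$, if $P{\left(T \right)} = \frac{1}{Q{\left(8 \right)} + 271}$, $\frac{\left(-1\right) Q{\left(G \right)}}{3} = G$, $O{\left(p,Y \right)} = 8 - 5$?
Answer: $19241300$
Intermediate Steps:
$O{\left(p,Y \right)} = 3$ ($O{\left(p,Y \right)} = 8 - 5 = 3$)
$Q{\left(G \right)} = - 3 G$
$P{\left(T \right)} = \frac{1}{247}$ ($P{\left(T \right)} = \frac{1}{\left(-3\right) 8 + 271} = \frac{1}{-24 + 271} = \frac{1}{247}$)
$\frac{77900}{P{\left(- \frac{52}{O{\left(-2,13 \right)}} \right)}} = 77900 \frac{1}{\frac{1}{247}} = 77900 \cdot 247 = 19241300$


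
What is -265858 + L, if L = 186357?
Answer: -79501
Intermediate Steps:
-265858 + L = -265858 + 186357 = -79501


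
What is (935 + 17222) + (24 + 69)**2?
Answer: 26806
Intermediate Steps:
(935 + 17222) + (24 + 69)**2 = 18157 + 93**2 = 18157 + 8649 = 26806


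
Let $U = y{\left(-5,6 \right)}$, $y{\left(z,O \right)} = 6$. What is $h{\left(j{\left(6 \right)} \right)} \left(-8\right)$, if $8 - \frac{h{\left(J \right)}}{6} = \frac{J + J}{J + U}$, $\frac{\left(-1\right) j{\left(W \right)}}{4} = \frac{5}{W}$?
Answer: $-504$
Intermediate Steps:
$j{\left(W \right)} = - \frac{20}{W}$ ($j{\left(W \right)} = - 4 \frac{5}{W} = - \frac{20}{W}$)
$U = 6$
$h{\left(J \right)} = 48 - \frac{12 J}{6 + J}$ ($h{\left(J \right)} = 48 - 6 \frac{J + J}{J + 6} = 48 - 6 \frac{2 J}{6 + J} = 48 - \frac{12 J}{6 + J}$)
$h{\left(j{\left(6 \right)} \right)} \left(-8\right) = \frac{36 \left(8 - \frac{20}{6}\right)}{6 - \frac{20}{6}} \left(-8\right) = \frac{36 \left(8 - \frac{10}{3}\right)}{6 - \frac{10}{3}} \left(-8\right) = 36 \frac{1}{\frac{8}{3}} \cdot \frac{14}{3} \left(-8\right) = 36 \cdot \frac{3}{8} \cdot \frac{14}{3} \left(-8\right) = 63 \left(-8\right) = -504$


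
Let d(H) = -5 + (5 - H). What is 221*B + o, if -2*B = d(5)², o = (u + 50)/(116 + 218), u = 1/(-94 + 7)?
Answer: -40134188/14529 ≈ -2762.4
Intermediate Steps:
d(H) = -H
u = -1/87 (u = 1/(-87) = -1/87 ≈ -0.011494)
o = 4349/29058 (o = (-1/87 + 50)/(116 + 218) = (4349/87)/334 = (4349/87)*(1/334) = 4349/29058 ≈ 0.14967)
B = -25/2 (B = -(-1*5)²/2 = -½*(-5)² = -½*25 = -25/2 ≈ -12.500)
221*B + o = 221*(-25/2) + 4349/29058 = -5525/2 + 4349/29058 = -40134188/14529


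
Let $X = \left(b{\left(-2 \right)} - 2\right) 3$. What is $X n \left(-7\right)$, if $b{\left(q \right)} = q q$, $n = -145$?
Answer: $6090$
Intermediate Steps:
$b{\left(q \right)} = q^{2}$
$X = 6$ ($X = \left(\left(-2\right)^{2} - 2\right) 3 = \left(4 - 2\right) 3 = 2 \cdot 3 = 6$)
$X n \left(-7\right) = 6 \left(-145\right) \left(-7\right) = \left(-870\right) \left(-7\right) = 6090$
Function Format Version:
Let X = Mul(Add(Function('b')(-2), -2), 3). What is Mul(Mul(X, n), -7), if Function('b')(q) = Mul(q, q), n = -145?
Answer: 6090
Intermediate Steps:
Function('b')(q) = Pow(q, 2)
X = 6 (X = Mul(Add(Pow(-2, 2), -2), 3) = Mul(Add(4, -2), 3) = Mul(2, 3) = 6)
Mul(Mul(X, n), -7) = Mul(Mul(6, -145), -7) = Mul(-870, -7) = 6090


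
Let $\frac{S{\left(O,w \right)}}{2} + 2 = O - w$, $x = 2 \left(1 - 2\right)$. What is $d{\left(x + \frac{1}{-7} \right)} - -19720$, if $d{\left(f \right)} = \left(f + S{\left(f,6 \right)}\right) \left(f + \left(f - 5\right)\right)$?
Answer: $\frac{976485}{49} \approx 19928.0$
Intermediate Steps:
$x = -2$ ($x = 2 \left(-1\right) = -2$)
$S{\left(O,w \right)} = -4 - 2 w + 2 O$ ($S{\left(O,w \right)} = -4 + 2 \left(O - w\right) = -4 + \left(- 2 w + 2 O\right) = -4 - 2 w + 2 O$)
$d{\left(f \right)} = \left(-16 + 3 f\right) \left(-5 + 2 f\right)$ ($d{\left(f \right)} = \left(f - \left(16 - 2 f\right)\right) \left(f + \left(f - 5\right)\right) = \left(f + \left(-16 + 2 f\right)\right) \left(f + \left(-5 + f\right)\right) = \left(-16 + 3 f\right) \left(-5 + 2 f\right)$)
$d{\left(x + \frac{1}{-7} \right)} - -19720 = \left(80 - 47 \left(-2 + \frac{1}{-7}\right) + 6 \left(-2 + \frac{1}{-7}\right)^{2}\right) - -19720 = \left(80 - 47 \left(-2 - \frac{1}{7}\right) + 6 \left(-2 - \frac{1}{7}\right)^{2}\right) + 19720 = \left(80 - - \frac{705}{7} + 6 \left(- \frac{15}{7}\right)^{2}\right) + 19720 = \left(80 + \frac{705}{7} + 6 \cdot \frac{225}{49}\right) + 19720 = \left(80 + \frac{705}{7} + \frac{1350}{49}\right) + 19720 = \frac{10205}{49} + 19720 = \frac{976485}{49}$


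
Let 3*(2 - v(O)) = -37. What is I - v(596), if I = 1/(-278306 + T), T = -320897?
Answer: -25765732/1797609 ≈ -14.333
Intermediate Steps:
v(O) = 43/3 (v(O) = 2 - ⅓*(-37) = 2 + 37/3 = 43/3)
I = -1/599203 (I = 1/(-278306 - 320897) = 1/(-599203) = -1/599203 ≈ -1.6689e-6)
I - v(596) = -1/599203 - 1*43/3 = -1/599203 - 43/3 = -25765732/1797609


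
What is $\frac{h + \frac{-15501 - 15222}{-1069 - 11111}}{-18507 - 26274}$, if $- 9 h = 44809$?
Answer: $\frac{25976053}{233756820} \approx 0.11112$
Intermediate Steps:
$h = - \frac{44809}{9}$ ($h = \left(- \frac{1}{9}\right) 44809 = - \frac{44809}{9} \approx -4978.8$)
$\frac{h + \frac{-15501 - 15222}{-1069 - 11111}}{-18507 - 26274} = \frac{- \frac{44809}{9} + \frac{-15501 - 15222}{-1069 - 11111}}{-18507 - 26274} = \frac{- \frac{44809}{9} - \frac{30723}{-12180}}{-44781} = \left(- \frac{44809}{9} - - \frac{1463}{580}\right) \left(- \frac{1}{44781}\right) = \left(- \frac{44809}{9} + \frac{1463}{580}\right) \left(- \frac{1}{44781}\right) = \left(- \frac{25976053}{5220}\right) \left(- \frac{1}{44781}\right) = \frac{25976053}{233756820}$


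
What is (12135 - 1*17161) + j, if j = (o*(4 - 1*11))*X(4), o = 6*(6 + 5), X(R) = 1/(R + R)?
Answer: -20335/4 ≈ -5083.8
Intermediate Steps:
X(R) = 1/(2*R)
o = 66 (o = 6*11 = 66)
j = -231/4 (j = (66*(4 - 1*11))*((½)/4) = (66*(4 - 11))*((½)*(¼)) = (66*(-7))*(⅛) = -462*⅛ = -231/4 ≈ -57.750)
(12135 - 1*17161) + j = (12135 - 1*17161) - 231/4 = (12135 - 17161) - 231/4 = -5026 - 231/4 = -20335/4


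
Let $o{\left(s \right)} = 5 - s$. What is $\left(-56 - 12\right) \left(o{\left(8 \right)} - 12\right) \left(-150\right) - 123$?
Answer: $-153123$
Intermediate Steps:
$\left(-56 - 12\right) \left(o{\left(8 \right)} - 12\right) \left(-150\right) - 123 = \left(-56 - 12\right) \left(\left(5 - 8\right) - 12\right) \left(-150\right) - 123 = - 68 \left(\left(5 - 8\right) - 12\right) \left(-150\right) - 123 = - 68 \left(-3 - 12\right) \left(-150\right) - 123 = \left(-68\right) \left(-15\right) \left(-150\right) - 123 = 1020 \left(-150\right) - 123 = -153000 - 123 = -153123$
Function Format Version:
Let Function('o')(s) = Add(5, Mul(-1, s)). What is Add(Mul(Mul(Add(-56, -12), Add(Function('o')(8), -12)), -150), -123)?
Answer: -153123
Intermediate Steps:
Add(Mul(Mul(Add(-56, -12), Add(Function('o')(8), -12)), -150), -123) = Add(Mul(Mul(Add(-56, -12), Add(Add(5, Mul(-1, 8)), -12)), -150), -123) = Add(Mul(Mul(-68, Add(Add(5, -8), -12)), -150), -123) = Add(Mul(Mul(-68, Add(-3, -12)), -150), -123) = Add(Mul(Mul(-68, -15), -150), -123) = Add(Mul(1020, -150), -123) = Add(-153000, -123) = -153123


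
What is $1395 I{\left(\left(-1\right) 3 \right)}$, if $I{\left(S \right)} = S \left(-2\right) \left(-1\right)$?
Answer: $-8370$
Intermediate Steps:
$I{\left(S \right)} = 2 S$ ($I{\left(S \right)} = - 2 S \left(-1\right) = 2 S$)
$1395 I{\left(\left(-1\right) 3 \right)} = 1395 \cdot 2 \left(\left(-1\right) 3\right) = 1395 \cdot 2 \left(-3\right) = 1395 \left(-6\right) = -8370$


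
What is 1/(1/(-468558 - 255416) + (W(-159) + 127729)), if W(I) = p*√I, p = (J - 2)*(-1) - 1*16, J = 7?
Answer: 66947667648228830/8551195393005299040469 + 11006905406196*I*√159/8551195393005299040469 ≈ 7.829e-6 + 1.6231e-8*I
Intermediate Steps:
p = -21 (p = (7 - 2)*(-1) - 1*16 = 5*(-1) - 16 = -5 - 16 = -21)
W(I) = -21*√I
1/(1/(-468558 - 255416) + (W(-159) + 127729)) = 1/(1/(-468558 - 255416) + (-21*I*√159 + 127729)) = 1/(1/(-723974) + (-21*I*√159 + 127729)) = 1/(-1/723974 + (-21*I*√159 + 127729)) = 1/(-1/723974 + (127729 - 21*I*√159)) = 1/(92472475045/723974 - 21*I*√159)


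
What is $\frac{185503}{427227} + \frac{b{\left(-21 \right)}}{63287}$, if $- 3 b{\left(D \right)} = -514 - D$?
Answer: $\frac{11810135998}{27037915149} \approx 0.4368$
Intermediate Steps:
$b{\left(D \right)} = \frac{514}{3} + \frac{D}{3}$ ($b{\left(D \right)} = - \frac{-514 - D}{3} = \frac{514}{3} + \frac{D}{3}$)
$\frac{185503}{427227} + \frac{b{\left(-21 \right)}}{63287} = \frac{185503}{427227} + \frac{\frac{514}{3} + \frac{1}{3} \left(-21\right)}{63287} = 185503 \cdot \frac{1}{427227} + \left(\frac{514}{3} - 7\right) \frac{1}{63287} = \frac{185503}{427227} + \frac{493}{3} \cdot \frac{1}{63287} = \frac{185503}{427227} + \frac{493}{189861} = \frac{11810135998}{27037915149}$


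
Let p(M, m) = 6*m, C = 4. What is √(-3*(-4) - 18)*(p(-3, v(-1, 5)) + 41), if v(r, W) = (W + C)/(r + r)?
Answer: 14*I*√6 ≈ 34.293*I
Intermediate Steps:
v(r, W) = (4 + W)/(2*r) (v(r, W) = (W + 4)/(r + r) = (4 + W)/((2*r)) = (4 + W)*(1/(2*r)) = (4 + W)/(2*r))
√(-3*(-4) - 18)*(p(-3, v(-1, 5)) + 41) = √(-3*(-4) - 18)*(6*((½)*(4 + 5)/(-1)) + 41) = √(12 - 18)*(6*((½)*(-1)*9) + 41) = √(-6)*(6*(-9/2) + 41) = (I*√6)*(-27 + 41) = (I*√6)*14 = 14*I*√6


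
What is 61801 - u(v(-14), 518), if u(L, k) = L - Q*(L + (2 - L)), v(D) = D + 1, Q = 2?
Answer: 61818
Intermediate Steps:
v(D) = 1 + D
u(L, k) = -4 + L (u(L, k) = L - 2*(L + (2 - L)) = L - 2*2 = L - 1*4 = L - 4 = -4 + L)
61801 - u(v(-14), 518) = 61801 - (-4 + (1 - 14)) = 61801 - (-4 - 13) = 61801 - 1*(-17) = 61801 + 17 = 61818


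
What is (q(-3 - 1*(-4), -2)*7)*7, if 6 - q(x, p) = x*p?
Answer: 392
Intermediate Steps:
q(x, p) = 6 - p*x (q(x, p) = 6 - x*p = 6 - p*x)
(q(-3 - 1*(-4), -2)*7)*7 = ((6 - 1*(-2)*(-3 - 1*(-4)))*7)*7 = ((6 - 1*(-2)*(-3 + 4))*7)*7 = ((6 - 1*(-2)*1)*7)*7 = ((6 + 2)*7)*7 = (8*7)*7 = 56*7 = 392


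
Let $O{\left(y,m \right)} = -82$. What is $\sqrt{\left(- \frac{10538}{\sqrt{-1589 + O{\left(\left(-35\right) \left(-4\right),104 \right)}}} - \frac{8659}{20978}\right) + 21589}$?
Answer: $\frac{\sqrt{26528047396015670334 + 7749305926603032 i \sqrt{1671}}}{35054238} \approx 146.93 + 0.87724 i$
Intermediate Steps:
$\sqrt{\left(- \frac{10538}{\sqrt{-1589 + O{\left(\left(-35\right) \left(-4\right),104 \right)}}} - \frac{8659}{20978}\right) + 21589} = \sqrt{\left(- \frac{10538}{\sqrt{-1589 - 82}} - \frac{8659}{20978}\right) + 21589} = \sqrt{\left(- \frac{10538}{\sqrt{-1671}} - \frac{8659}{20978}\right) + 21589} = \sqrt{\left(- \frac{10538}{i \sqrt{1671}} - \frac{8659}{20978}\right) + 21589} = \sqrt{\left(- 10538 \left(- \frac{i \sqrt{1671}}{1671}\right) - \frac{8659}{20978}\right) + 21589} = \sqrt{\left(\frac{10538 i \sqrt{1671}}{1671} - \frac{8659}{20978}\right) + 21589} = \sqrt{\left(- \frac{8659}{20978} + \frac{10538 i \sqrt{1671}}{1671}\right) + 21589} = \sqrt{\frac{452885383}{20978} + \frac{10538 i \sqrt{1671}}{1671}}$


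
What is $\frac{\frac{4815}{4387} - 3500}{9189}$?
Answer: $- \frac{143455}{376749} \approx -0.38077$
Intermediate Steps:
$\frac{\frac{4815}{4387} - 3500}{9189} = \left(4815 \cdot \frac{1}{4387} - 3500\right) \frac{1}{9189} = \left(\frac{45}{41} - 3500\right) \frac{1}{9189} = \left(- \frac{143455}{41}\right) \frac{1}{9189} = - \frac{143455}{376749}$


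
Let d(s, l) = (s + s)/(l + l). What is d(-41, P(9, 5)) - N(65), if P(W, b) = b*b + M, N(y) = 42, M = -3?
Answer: -965/22 ≈ -43.864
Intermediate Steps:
P(W, b) = -3 + b² (P(W, b) = b*b - 3 = b² - 3 = -3 + b²)
d(s, l) = s/l (d(s, l) = (2*s)/((2*l)) = (2*s)*(1/(2*l)) = s/l)
d(-41, P(9, 5)) - N(65) = -41/(-3 + 5²) - 1*42 = -41/(-3 + 25) - 42 = -41/22 - 42 = -965/22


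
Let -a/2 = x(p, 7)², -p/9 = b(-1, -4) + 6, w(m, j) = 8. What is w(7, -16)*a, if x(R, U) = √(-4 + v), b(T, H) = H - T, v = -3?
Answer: 112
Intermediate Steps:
p = -27 (p = -9*((-4 - 1*(-1)) + 6) = -9*((-4 + 1) + 6) = -9*(-3 + 6) = -9*3 = -27)
x(R, U) = I*√7 (x(R, U) = √(-4 - 3) = √(-7) = I*√7)
a = 14 (a = -2*(I*√7)² = -2*(-7) = 14)
w(7, -16)*a = 8*14 = 112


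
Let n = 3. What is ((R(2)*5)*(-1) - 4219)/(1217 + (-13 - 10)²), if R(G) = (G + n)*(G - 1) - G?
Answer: -2117/873 ≈ -2.4250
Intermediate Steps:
R(G) = -G + (-1 + G)*(3 + G) (R(G) = (G + 3)*(G - 1) - G = (3 + G)*(-1 + G) - G = (-1 + G)*(3 + G) - G = -G + (-1 + G)*(3 + G))
((R(2)*5)*(-1) - 4219)/(1217 + (-13 - 10)²) = (((-3 + 2 + 2²)*5)*(-1) - 4219)/(1217 + (-13 - 10)²) = (((-3 + 2 + 4)*5)*(-1) - 4219)/(1217 + (-23)²) = ((3*5)*(-1) - 4219)/(1217 + 529) = (15*(-1) - 4219)/1746 = (-15 - 4219)*(1/1746) = -4234*1/1746 = -2117/873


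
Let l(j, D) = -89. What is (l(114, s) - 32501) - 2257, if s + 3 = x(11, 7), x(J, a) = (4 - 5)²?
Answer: -34847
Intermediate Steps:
x(J, a) = 1 (x(J, a) = (-1)² = 1)
s = -2 (s = -3 + 1 = -2)
(l(114, s) - 32501) - 2257 = (-89 - 32501) - 2257 = -32590 - 2257 = -34847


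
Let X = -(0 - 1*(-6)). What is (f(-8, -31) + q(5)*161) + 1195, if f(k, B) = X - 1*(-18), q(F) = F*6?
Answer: 6037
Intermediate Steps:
X = -6 (X = -(0 + 6) = -1*6 = -6)
q(F) = 6*F
f(k, B) = 12 (f(k, B) = -6 - 1*(-18) = -6 + 18 = 12)
(f(-8, -31) + q(5)*161) + 1195 = (12 + (6*5)*161) + 1195 = (12 + 30*161) + 1195 = (12 + 4830) + 1195 = 4842 + 1195 = 6037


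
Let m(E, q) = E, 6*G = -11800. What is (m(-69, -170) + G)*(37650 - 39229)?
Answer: 9642953/3 ≈ 3.2143e+6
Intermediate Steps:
G = -5900/3 (G = (1/6)*(-11800) = -5900/3 ≈ -1966.7)
(m(-69, -170) + G)*(37650 - 39229) = (-69 - 5900/3)*(37650 - 39229) = -6107/3*(-1579) = 9642953/3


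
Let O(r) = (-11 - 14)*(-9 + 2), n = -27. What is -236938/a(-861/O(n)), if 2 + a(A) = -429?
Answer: 236938/431 ≈ 549.74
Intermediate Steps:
O(r) = 175 (O(r) = -25*(-7) = 175)
a(A) = -431 (a(A) = -2 - 429 = -431)
-236938/a(-861/O(n)) = -236938/(-431) = -236938*(-1/431) = 236938/431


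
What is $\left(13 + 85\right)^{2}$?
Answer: $9604$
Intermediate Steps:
$\left(13 + 85\right)^{2} = 98^{2} = 9604$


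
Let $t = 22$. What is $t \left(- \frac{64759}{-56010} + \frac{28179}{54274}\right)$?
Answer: $\frac{2546517878}{69088335} \approx 36.859$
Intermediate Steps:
$t \left(- \frac{64759}{-56010} + \frac{28179}{54274}\right) = 22 \left(- \frac{64759}{-56010} + \frac{28179}{54274}\right) = 22 \left(\left(-64759\right) \left(- \frac{1}{56010}\right) + 28179 \cdot \frac{1}{54274}\right) = 22 \left(\frac{64759}{56010} + \frac{28179}{54274}\right) = 22 \cdot \frac{1273258939}{759971685} = \frac{2546517878}{69088335}$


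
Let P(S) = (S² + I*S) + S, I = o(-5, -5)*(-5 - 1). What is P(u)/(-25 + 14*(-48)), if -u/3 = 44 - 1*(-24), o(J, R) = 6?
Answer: -2868/41 ≈ -69.951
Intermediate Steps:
u = -204 (u = -3*(44 - 1*(-24)) = -3*(44 + 24) = -3*68 = -204)
I = -36 (I = 6*(-5 - 1) = 6*(-6) = -36)
P(S) = S² - 35*S (P(S) = (S² - 36*S) + S = S² - 35*S)
P(u)/(-25 + 14*(-48)) = (-204*(-35 - 204))/(-25 + 14*(-48)) = (-204*(-239))/(-25 - 672) = 48756/(-697) = 48756*(-1/697) = -2868/41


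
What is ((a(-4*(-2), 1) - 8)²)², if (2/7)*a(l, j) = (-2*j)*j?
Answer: 50625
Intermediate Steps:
a(l, j) = -7*j² (a(l, j) = 7*((-2*j)*j)/2 = 7*(-2*j²)/2 = -7*j²)
((a(-4*(-2), 1) - 8)²)² = ((-7*1² - 8)²)² = ((-7*1 - 8)²)² = ((-7 - 8)²)² = ((-15)²)² = 225² = 50625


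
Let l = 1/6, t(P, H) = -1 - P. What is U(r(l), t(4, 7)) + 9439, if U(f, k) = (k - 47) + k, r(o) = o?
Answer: 9382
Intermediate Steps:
l = ⅙ ≈ 0.16667
U(f, k) = -47 + 2*k (U(f, k) = (-47 + k) + k = -47 + 2*k)
U(r(l), t(4, 7)) + 9439 = (-47 + 2*(-1 - 1*4)) + 9439 = (-47 + 2*(-1 - 4)) + 9439 = (-47 + 2*(-5)) + 9439 = (-47 - 10) + 9439 = -57 + 9439 = 9382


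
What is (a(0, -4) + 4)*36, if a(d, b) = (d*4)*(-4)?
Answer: 144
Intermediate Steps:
a(d, b) = -16*d (a(d, b) = (4*d)*(-4) = -16*d)
(a(0, -4) + 4)*36 = (-16*0 + 4)*36 = (0 + 4)*36 = 4*36 = 144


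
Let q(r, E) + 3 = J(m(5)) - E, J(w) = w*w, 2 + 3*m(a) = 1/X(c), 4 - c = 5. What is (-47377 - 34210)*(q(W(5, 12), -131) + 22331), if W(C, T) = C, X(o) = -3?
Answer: -148425354836/81 ≈ -1.8324e+9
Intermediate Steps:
c = -1 (c = 4 - 1*5 = 4 - 5 = -1)
m(a) = -7/9 (m(a) = -⅔ + (⅓)/(-3) = -⅔ + (⅓)*(-⅓) = -⅔ - ⅑ = -7/9)
J(w) = w²
q(r, E) = -194/81 - E (q(r, E) = -3 + ((-7/9)² - E) = -3 + (49/81 - E) = -194/81 - E)
(-47377 - 34210)*(q(W(5, 12), -131) + 22331) = (-47377 - 34210)*((-194/81 - 1*(-131)) + 22331) = -81587*((-194/81 + 131) + 22331) = -81587*(10417/81 + 22331) = -81587*1819228/81 = -148425354836/81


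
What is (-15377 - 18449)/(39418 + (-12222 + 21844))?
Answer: -16913/24520 ≈ -0.68976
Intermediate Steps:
(-15377 - 18449)/(39418 + (-12222 + 21844)) = -33826/(39418 + 9622) = -33826/49040 = -33826*1/49040 = -16913/24520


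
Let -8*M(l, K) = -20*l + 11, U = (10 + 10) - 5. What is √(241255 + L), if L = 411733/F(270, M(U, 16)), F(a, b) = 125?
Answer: 12*√1061410/25 ≈ 494.52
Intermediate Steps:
U = 15 (U = 20 - 5 = 15)
M(l, K) = -11/8 + 5*l/2 (M(l, K) = -(-20*l + 11)/8 = -(11 - 20*l)/8 = -11/8 + 5*l/2)
L = 411733/125 ≈ 3293.9
√(241255 + L) = √(241255 + 411733/125) = √(30568608/125) = 12*√1061410/25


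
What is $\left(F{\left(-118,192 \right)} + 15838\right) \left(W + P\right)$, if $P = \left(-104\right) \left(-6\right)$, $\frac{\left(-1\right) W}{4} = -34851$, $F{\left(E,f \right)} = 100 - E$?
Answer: $2248289568$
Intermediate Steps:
$W = 139404$ ($W = \left(-4\right) \left(-34851\right) = 139404$)
$P = 624$
$\left(F{\left(-118,192 \right)} + 15838\right) \left(W + P\right) = \left(\left(100 - -118\right) + 15838\right) \left(139404 + 624\right) = \left(\left(100 + 118\right) + 15838\right) 140028 = \left(218 + 15838\right) 140028 = 16056 \cdot 140028 = 2248289568$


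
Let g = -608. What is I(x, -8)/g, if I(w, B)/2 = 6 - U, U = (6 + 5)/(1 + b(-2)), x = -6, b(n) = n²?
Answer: -1/80 ≈ -0.012500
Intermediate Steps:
U = 11/5 (U = (6 + 5)/(1 + (-2)²) = 11/(1 + 4) = 11/5 ≈ 2.2000)
I(w, B) = 38/5 (I(w, B) = 2*(6 - 1*11/5) = 2*(6 - 11/5) = 2*(19/5) = 38/5)
I(x, -8)/g = (38/5)/(-608) = -1/608*38/5 = -1/80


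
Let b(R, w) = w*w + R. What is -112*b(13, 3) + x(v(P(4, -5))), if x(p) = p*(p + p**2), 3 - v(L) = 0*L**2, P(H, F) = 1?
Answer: -2428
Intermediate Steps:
b(R, w) = R + w**2 (b(R, w) = w**2 + R = R + w**2)
v(L) = 3 (v(L) = 3 - 0*L**2 = 3 - 1*0 = 3 + 0 = 3)
-112*b(13, 3) + x(v(P(4, -5))) = -112*(13 + 3**2) + 3**2*(1 + 3) = -112*(13 + 9) + 9*4 = -112*22 + 36 = -2464 + 36 = -2428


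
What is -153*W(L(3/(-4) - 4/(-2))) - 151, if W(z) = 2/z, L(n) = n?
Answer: -1979/5 ≈ -395.80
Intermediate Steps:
-153*W(L(3/(-4) - 4/(-2))) - 151 = -306/(3/(-4) - 4/(-2)) - 151 = -306/(3*(-1/4) - 4*(-1/2)) - 151 = -306/(-3/4 + 2) - 151 = -306/5/4 - 151 = -306*4/5 - 151 = -153*8/5 - 151 = -1224/5 - 151 = -1979/5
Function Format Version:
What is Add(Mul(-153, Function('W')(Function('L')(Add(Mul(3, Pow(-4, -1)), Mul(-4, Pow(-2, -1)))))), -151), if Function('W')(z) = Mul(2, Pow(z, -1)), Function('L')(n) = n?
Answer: Rational(-1979, 5) ≈ -395.80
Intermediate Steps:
Add(Mul(-153, Function('W')(Function('L')(Add(Mul(3, Pow(-4, -1)), Mul(-4, Pow(-2, -1)))))), -151) = Add(Mul(-153, Mul(2, Pow(Add(Mul(3, Pow(-4, -1)), Mul(-4, Pow(-2, -1))), -1))), -151) = Add(Mul(-153, Mul(2, Pow(Add(Mul(3, Rational(-1, 4)), Mul(-4, Rational(-1, 2))), -1))), -151) = Add(Mul(-153, Mul(2, Pow(Add(Rational(-3, 4), 2), -1))), -151) = Add(Mul(-153, Mul(2, Pow(Rational(5, 4), -1))), -151) = Add(Mul(-153, Mul(2, Rational(4, 5))), -151) = Add(Mul(-153, Rational(8, 5)), -151) = Add(Rational(-1224, 5), -151) = Rational(-1979, 5)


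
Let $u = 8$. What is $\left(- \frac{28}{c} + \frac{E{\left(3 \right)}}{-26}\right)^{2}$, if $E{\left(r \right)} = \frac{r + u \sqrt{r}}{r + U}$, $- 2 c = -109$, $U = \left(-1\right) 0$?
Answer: $\frac{8108059}{24094668} + \frac{6260 \sqrt{3}}{55263} \approx 0.53271$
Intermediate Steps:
$U = 0$
$c = \frac{109}{2}$ ($c = \left(- \frac{1}{2}\right) \left(-109\right) = \frac{109}{2} \approx 54.5$)
$E{\left(r \right)} = \frac{r + 8 \sqrt{r}}{r}$ ($E{\left(r \right)} = \frac{r + 8 \sqrt{r}}{r + 0} = \frac{r + 8 \sqrt{r}}{r}$)
$\left(- \frac{28}{c} + \frac{E{\left(3 \right)}}{-26}\right)^{2} = \left(- \frac{28}{\frac{109}{2}} + \frac{1 + \frac{8}{\sqrt{3}}}{-26}\right)^{2} = \left(\left(-28\right) \frac{2}{109} + \left(1 + 8 \frac{\sqrt{3}}{3}\right) \left(- \frac{1}{26}\right)\right)^{2} = \left(- \frac{56}{109} + \left(1 + \frac{8 \sqrt{3}}{3}\right) \left(- \frac{1}{26}\right)\right)^{2} = \left(- \frac{56}{109} - \left(\frac{1}{26} + \frac{4 \sqrt{3}}{39}\right)\right)^{2} = \left(- \frac{1565}{2834} - \frac{4 \sqrt{3}}{39}\right)^{2}$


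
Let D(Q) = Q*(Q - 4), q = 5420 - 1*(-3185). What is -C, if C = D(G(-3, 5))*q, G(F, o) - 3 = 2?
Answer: -43025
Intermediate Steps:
G(F, o) = 5 (G(F, o) = 3 + 2 = 5)
q = 8605 (q = 5420 + 3185 = 8605)
D(Q) = Q*(-4 + Q)
C = 43025 (C = (5*(-4 + 5))*8605 = (5*1)*8605 = 5*8605 = 43025)
-C = -1*43025 = -43025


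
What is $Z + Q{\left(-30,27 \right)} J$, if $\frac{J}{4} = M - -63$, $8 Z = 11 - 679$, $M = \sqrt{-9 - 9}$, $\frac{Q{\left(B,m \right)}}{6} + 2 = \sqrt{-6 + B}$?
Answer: $- \frac{6215}{2} + 9072 i - 144 \sqrt{2} \left(3 + i\right) \approx -3718.4 + 8868.4 i$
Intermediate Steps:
$Q{\left(B,m \right)} = -12 + 6 \sqrt{-6 + B}$
$M = 3 i \sqrt{2}$ ($M = \sqrt{-18} = 3 i \sqrt{2} \approx 4.2426 i$)
$Z = - \frac{167}{2}$ ($Z = \frac{11 - 679}{8} = \frac{1}{8} \left(-668\right) = - \frac{167}{2} \approx -83.5$)
$J = 252 + 12 i \sqrt{2}$ ($J = 4 \left(3 i \sqrt{2} - -63\right) = 4 \left(3 i \sqrt{2} + 63\right) = 4 \left(63 + 3 i \sqrt{2}\right) = 252 + 12 i \sqrt{2} \approx 252.0 + 16.971 i$)
$Z + Q{\left(-30,27 \right)} J = - \frac{167}{2} + \left(-12 + 6 \sqrt{-6 - 30}\right) \left(252 + 12 i \sqrt{2}\right) = - \frac{167}{2} + \left(-12 + 6 \sqrt{-36}\right) \left(252 + 12 i \sqrt{2}\right) = - \frac{167}{2} + \left(-12 + 6 \cdot 6 i\right) \left(252 + 12 i \sqrt{2}\right) = - \frac{167}{2} + \left(-12 + 36 i\right) \left(252 + 12 i \sqrt{2}\right)$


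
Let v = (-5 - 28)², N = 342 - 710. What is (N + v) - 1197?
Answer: -476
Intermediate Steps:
N = -368
v = 1089 (v = (-33)² = 1089)
(N + v) - 1197 = (-368 + 1089) - 1197 = 721 - 1197 = -476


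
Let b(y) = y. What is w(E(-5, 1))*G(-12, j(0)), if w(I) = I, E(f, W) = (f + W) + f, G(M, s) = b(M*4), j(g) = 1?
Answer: 432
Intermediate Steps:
G(M, s) = 4*M (G(M, s) = M*4 = 4*M)
E(f, W) = W + 2*f (E(f, W) = (W + f) + f = W + 2*f)
w(E(-5, 1))*G(-12, j(0)) = (1 + 2*(-5))*(4*(-12)) = (1 - 10)*(-48) = -9*(-48) = 432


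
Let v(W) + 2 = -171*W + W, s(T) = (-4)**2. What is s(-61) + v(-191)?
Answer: 32484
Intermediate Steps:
s(T) = 16
v(W) = -2 - 170*W (v(W) = -2 + (-171*W + W) = -2 - 170*W)
s(-61) + v(-191) = 16 + (-2 - 170*(-191)) = 16 + (-2 + 32470) = 16 + 32468 = 32484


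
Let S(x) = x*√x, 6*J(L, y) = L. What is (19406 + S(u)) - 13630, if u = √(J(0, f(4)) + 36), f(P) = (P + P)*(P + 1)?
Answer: 5776 + 6*√6 ≈ 5790.7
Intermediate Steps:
f(P) = 2*P*(1 + P) (f(P) = (2*P)*(1 + P) = 2*P*(1 + P))
J(L, y) = L/6
u = 6 (u = √((⅙)*0 + 36) = √(0 + 36) = √36 = 6)
S(x) = x^(3/2)
(19406 + S(u)) - 13630 = (19406 + 6^(3/2)) - 13630 = (19406 + 6*√6) - 13630 = 5776 + 6*√6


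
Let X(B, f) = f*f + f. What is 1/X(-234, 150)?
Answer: 1/22650 ≈ 4.4150e-5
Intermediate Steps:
X(B, f) = f + f² (X(B, f) = f² + f = f + f²)
1/X(-234, 150) = 1/(150*(1 + 150)) = 1/(150*151) = 1/22650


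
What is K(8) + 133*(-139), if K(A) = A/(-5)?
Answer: -92443/5 ≈ -18489.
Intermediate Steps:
K(A) = -A/5
K(8) + 133*(-139) = -⅕*8 + 133*(-139) = -8/5 - 18487 = -92443/5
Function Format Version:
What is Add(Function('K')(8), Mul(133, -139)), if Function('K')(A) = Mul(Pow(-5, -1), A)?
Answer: Rational(-92443, 5) ≈ -18489.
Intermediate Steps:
Function('K')(A) = Mul(Rational(-1, 5), A)
Add(Function('K')(8), Mul(133, -139)) = Add(Mul(Rational(-1, 5), 8), Mul(133, -139)) = Add(Rational(-8, 5), -18487) = Rational(-92443, 5)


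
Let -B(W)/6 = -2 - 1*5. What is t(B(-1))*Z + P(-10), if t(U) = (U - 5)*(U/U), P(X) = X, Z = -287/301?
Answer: -1947/43 ≈ -45.279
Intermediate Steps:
B(W) = 42 (B(W) = -6*(-2 - 1*5) = -6*(-2 - 5) = -6*(-7) = 42)
Z = -41/43 (Z = -287*1/301 = -41/43 ≈ -0.95349)
t(U) = -5 + U (t(U) = (-5 + U)*1 = -5 + U)
t(B(-1))*Z + P(-10) = (-5 + 42)*(-41/43) - 10 = 37*(-41/43) - 10 = -1517/43 - 10 = -1947/43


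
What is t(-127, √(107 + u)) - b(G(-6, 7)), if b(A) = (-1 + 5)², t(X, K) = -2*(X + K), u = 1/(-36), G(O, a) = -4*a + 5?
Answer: 238 - √3851/3 ≈ 217.31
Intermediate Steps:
G(O, a) = 5 - 4*a
u = -1/36 ≈ -0.027778
t(X, K) = -2*K - 2*X (t(X, K) = -2*(K + X) = -2*K - 2*X)
b(A) = 16 (b(A) = 4² = 16)
t(-127, √(107 + u)) - b(G(-6, 7)) = (-2*√(107 - 1/36) - 2*(-127)) - 1*16 = (-√3851/3 + 254) - 16 = (254 - √3851/3) - 16 = 238 - √3851/3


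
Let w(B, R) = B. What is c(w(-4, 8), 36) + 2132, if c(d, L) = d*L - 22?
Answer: 1966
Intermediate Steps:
c(d, L) = -22 + L*d (c(d, L) = L*d - 22 = -22 + L*d)
c(w(-4, 8), 36) + 2132 = (-22 + 36*(-4)) + 2132 = (-22 - 144) + 2132 = -166 + 2132 = 1966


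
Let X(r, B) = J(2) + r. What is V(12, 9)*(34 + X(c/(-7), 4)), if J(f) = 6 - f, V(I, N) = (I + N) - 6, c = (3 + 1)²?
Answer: 3750/7 ≈ 535.71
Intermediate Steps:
c = 16 (c = 4² = 16)
V(I, N) = -6 + I + N
X(r, B) = 4 + r (X(r, B) = (6 - 1*2) + r = (6 - 2) + r = 4 + r)
V(12, 9)*(34 + X(c/(-7), 4)) = (-6 + 12 + 9)*(34 + (4 + 16/(-7))) = 15*(34 + (4 + 16*(-⅐))) = 15*(34 + (4 - 16/7)) = 15*(34 + 12/7) = 15*(250/7) = 3750/7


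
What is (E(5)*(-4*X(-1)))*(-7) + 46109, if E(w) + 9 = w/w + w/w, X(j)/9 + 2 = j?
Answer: 51401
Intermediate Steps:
X(j) = -18 + 9*j
E(w) = -7 (E(w) = -9 + (w/w + w/w) = -9 + (1 + 1) = -9 + 2 = -7)
(E(5)*(-4*X(-1)))*(-7) + 46109 = -(-28)*(-18 + 9*(-1))*(-7) + 46109 = -(-28)*(-18 - 9)*(-7) + 46109 = -(-28)*(-27)*(-7) + 46109 = -7*108*(-7) + 46109 = -756*(-7) + 46109 = 5292 + 46109 = 51401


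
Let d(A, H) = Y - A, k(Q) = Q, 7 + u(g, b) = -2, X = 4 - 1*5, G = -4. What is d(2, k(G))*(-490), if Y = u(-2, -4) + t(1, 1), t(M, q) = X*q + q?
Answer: 5390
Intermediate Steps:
X = -1 (X = 4 - 5 = -1)
u(g, b) = -9 (u(g, b) = -7 - 2 = -9)
t(M, q) = 0 (t(M, q) = -q + q = 0)
Y = -9 (Y = -9 + 0 = -9)
d(A, H) = -9 - A
d(2, k(G))*(-490) = (-9 - 1*2)*(-490) = (-9 - 2)*(-490) = -11*(-490) = 5390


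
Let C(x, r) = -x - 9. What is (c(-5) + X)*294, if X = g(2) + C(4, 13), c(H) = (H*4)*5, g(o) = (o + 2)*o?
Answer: -30870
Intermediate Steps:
g(o) = o*(2 + o) (g(o) = (2 + o)*o = o*(2 + o))
c(H) = 20*H (c(H) = (4*H)*5 = 20*H)
C(x, r) = -9 - x
X = -5 (X = 2*(2 + 2) + (-9 - 1*4) = 2*4 + (-9 - 4) = 8 - 13 = -5)
(c(-5) + X)*294 = (20*(-5) - 5)*294 = (-100 - 5)*294 = -105*294 = -30870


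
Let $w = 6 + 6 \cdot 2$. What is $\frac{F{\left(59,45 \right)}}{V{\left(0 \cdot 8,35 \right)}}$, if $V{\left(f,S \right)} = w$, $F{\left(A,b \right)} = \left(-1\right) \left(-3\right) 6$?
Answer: $1$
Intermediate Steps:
$F{\left(A,b \right)} = 18$ ($F{\left(A,b \right)} = 3 \cdot 6 = 18$)
$w = 18$ ($w = 6 + 12 = 18$)
$V{\left(f,S \right)} = 18$
$\frac{F{\left(59,45 \right)}}{V{\left(0 \cdot 8,35 \right)}} = \frac{18}{18} = 18 \cdot \frac{1}{18} = 1$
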